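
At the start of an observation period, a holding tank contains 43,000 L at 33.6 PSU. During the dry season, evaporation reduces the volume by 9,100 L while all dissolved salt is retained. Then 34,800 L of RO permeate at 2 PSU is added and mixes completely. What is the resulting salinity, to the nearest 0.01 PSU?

After evaporation: salt = 43,000×33.6 = 1,444,800; volume = 43,000 − 9,100 = 33,900 L
After mixing: salt = 1,444,800 + 34,800×2 = 1,514,400; volume = 33,900 + 34,800 = 68,700 L
S = 1,514,400 / 68,700 = 22.0437 PSU

22.04 PSU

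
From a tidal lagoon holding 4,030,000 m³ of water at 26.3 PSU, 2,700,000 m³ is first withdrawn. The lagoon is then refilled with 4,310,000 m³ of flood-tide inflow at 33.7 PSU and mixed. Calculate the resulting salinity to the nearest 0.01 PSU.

Remaining after removal: 1,330,000 m³ at 26.3 PSU (salt = 34,979,000)
After addition: salt = 34,979,000 + 4,310,000×33.7 = 180,226,000; volume = 5,640,000 m³
S = 180,226,000 / 5,640,000 = 31.955 PSU

31.95 PSU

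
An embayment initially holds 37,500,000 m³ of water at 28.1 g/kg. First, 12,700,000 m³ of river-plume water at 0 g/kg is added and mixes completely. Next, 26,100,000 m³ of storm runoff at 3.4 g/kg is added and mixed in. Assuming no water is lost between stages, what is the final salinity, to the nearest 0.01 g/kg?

Conserving salt mass:
Initial salt = 37,500,000×28.1 = 1,053,750,000
After stage 1: salt = 1,053,750,000 + 12,700,000×0 = 1,053,750,000; volume = 50,200,000 m³; S = 20.991 g/kg
After stage 2: salt = 1,053,750,000 + 26,100,000×3.4 = 1,142,490,000; volume = 76,300,000 m³
S = 1,142,490,000 / 76,300,000 = 14.9737 g/kg

14.97 g/kg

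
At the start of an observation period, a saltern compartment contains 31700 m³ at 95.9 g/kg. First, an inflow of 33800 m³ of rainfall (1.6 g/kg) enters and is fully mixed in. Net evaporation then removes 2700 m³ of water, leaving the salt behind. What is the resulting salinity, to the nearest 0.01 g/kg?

After mixing: salt = 31,700×95.9 + 33,800×1.6 = 3,094,110; volume = 65,500 m³
After evaporation: salt unchanged = 3,094,110; volume = 65,500 − 2,700 = 62,800 m³
S = 3,094,110 / 62,800 = 49.2693 g/kg

49.27 g/kg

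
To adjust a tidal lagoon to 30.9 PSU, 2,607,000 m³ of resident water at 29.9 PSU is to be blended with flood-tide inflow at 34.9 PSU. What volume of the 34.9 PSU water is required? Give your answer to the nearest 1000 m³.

652000 m³

Salt balance: 2,607,000×29.9 + V×34.9 = (2,607,000+V)×30.9
77,949,300 + 34.9V = 80,556,300 + 30.9V
2,607,000 = 4V
V = 651,750 m³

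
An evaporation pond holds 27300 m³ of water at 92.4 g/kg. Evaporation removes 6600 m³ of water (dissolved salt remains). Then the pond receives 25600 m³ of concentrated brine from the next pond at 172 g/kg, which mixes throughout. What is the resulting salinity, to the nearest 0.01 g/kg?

After evaporation: salt = 27,300×92.4 = 2,522,520; volume = 27,300 − 6,600 = 20,700 m³
After mixing: salt = 2,522,520 + 25,600×172 = 6,925,720; volume = 20,700 + 25,600 = 46,300 m³
S = 6,925,720 / 46,300 = 149.5836 g/kg

149.58 g/kg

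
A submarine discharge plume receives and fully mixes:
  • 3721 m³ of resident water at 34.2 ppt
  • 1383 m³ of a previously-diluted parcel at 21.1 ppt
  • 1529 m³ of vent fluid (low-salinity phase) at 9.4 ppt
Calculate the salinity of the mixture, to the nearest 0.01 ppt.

Total salt / total volume:
salt = 3,721×34.2 + 1,383×21.1 + 1,529×9.4 = 127,258.2 + 29,181.3 + 14,372.6 = 170,812.1
volume = 3,721 + 1,383 + 1,529 = 6,633 m³
S = 170,812.1 / 6,633 = 25.7519 ppt

25.75 ppt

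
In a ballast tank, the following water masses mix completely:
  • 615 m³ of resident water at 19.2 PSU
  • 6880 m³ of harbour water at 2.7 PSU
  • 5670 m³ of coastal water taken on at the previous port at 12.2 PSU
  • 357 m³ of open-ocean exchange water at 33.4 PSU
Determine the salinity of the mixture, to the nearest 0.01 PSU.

8.24 PSU

Total salt / total volume:
salt = 615×19.2 + 6,880×2.7 + 5,670×12.2 + 357×33.4 = 11,808 + 18,576 + 69,174 + 11,923.8 = 111,481.8
volume = 615 + 6,880 + 5,670 + 357 = 13,522 m³
S = 111,481.8 / 13,522 = 8.2445 PSU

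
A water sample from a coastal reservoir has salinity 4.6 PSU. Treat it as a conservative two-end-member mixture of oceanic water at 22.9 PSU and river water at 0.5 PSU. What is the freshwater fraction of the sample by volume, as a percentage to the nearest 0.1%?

Let f be the freshwater fraction. Salt balance per unit volume:
f×0.5 + (1−f)×22.9 = 4.6
f = (22.9 − 4.6) / (22.9 − 0.5) = 18.3/22.4 = 0.817

81.7%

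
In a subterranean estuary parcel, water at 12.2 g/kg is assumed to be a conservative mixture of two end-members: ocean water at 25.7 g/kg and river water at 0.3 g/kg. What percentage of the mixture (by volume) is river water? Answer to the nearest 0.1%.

53.1%

Let f be the freshwater fraction. Salt balance per unit volume:
f×0.3 + (1−f)×25.7 = 12.2
f = (25.7 − 12.2) / (25.7 − 0.3) = 13.5/25.4 = 0.5315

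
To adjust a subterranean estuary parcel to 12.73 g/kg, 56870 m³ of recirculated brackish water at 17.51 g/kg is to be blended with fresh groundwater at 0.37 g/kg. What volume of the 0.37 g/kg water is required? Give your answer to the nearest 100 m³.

22000 m³

Salt balance: 56,870×17.51 + V×0.37 = (56,870+V)×12.73
995,793.7 + 0.37V = 723,955.1 + 12.73V
271,838.6 = 12.36V
V = 21,993.41 m³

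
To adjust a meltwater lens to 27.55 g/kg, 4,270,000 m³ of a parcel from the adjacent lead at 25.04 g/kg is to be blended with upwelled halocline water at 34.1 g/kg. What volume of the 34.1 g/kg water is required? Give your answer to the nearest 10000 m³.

1640000 m³

Salt balance: 4,270,000×25.04 + V×34.1 = (4,270,000+V)×27.55
106,920,800 + 34.1V = 117,638,500 + 27.55V
10,717,700 = 6.55V
V = 1,636,290.08 m³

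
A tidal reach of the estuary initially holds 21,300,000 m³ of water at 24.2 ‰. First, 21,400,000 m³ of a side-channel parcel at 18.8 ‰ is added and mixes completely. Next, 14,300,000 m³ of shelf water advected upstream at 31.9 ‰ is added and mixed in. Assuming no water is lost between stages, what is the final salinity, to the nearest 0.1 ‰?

24.1 ‰

Weighted by volume,
Initial salt = 21,300,000×24.2 = 515,460,000
After stage 1: salt = 515,460,000 + 21,400,000×18.8 = 917,780,000; volume = 42,700,000 m³; S = 21.494 ‰
After stage 2: salt = 917,780,000 + 14,300,000×31.9 = 1,373,950,000; volume = 57,000,000 m³
S = 1,373,950,000 / 57,000,000 = 24.1044 ‰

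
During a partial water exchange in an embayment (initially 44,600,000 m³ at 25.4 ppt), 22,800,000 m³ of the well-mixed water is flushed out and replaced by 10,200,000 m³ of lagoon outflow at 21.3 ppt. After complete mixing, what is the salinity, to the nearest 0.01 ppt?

Remaining after removal: 21,800,000 m³ at 25.4 ppt (salt = 553,720,000)
After addition: salt = 553,720,000 + 10,200,000×21.3 = 770,980,000; volume = 32,000,000 m³
S = 770,980,000 / 32,000,000 = 24.0931 ppt

24.09 ppt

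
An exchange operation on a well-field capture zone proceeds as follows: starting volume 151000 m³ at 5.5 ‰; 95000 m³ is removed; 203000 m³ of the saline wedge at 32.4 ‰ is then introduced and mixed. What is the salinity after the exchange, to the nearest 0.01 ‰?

26.58 ‰

Remaining after removal: 56,000 m³ at 5.5 ‰ (salt = 308,000)
After addition: salt = 308,000 + 203,000×32.4 = 6,885,200; volume = 259,000 m³
S = 6,885,200 / 259,000 = 26.5838 ‰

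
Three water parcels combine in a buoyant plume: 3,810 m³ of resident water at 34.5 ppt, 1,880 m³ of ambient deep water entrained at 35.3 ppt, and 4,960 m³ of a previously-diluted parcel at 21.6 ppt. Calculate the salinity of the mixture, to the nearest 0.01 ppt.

By conservation of dissolved salt,
salt = 3,810×34.5 + 1,880×35.3 + 4,960×21.6 = 131,445 + 66,364 + 107,136 = 304,945
volume = 3,810 + 1,880 + 4,960 = 10,650 m³
S = 304,945 / 10,650 = 28.6333 ppt

28.63 ppt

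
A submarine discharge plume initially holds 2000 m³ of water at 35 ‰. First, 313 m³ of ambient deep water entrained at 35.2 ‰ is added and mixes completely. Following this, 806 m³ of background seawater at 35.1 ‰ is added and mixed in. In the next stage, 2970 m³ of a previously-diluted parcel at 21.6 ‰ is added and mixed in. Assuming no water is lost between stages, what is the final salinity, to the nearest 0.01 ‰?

28.49 ‰

By conservation of dissolved salt,
Initial salt = 2,000×35 = 70,000
After stage 1: salt = 70,000 + 313×35.2 = 81,017.6; volume = 2,313 m³; S = 35.027 ‰
After stage 2: salt = 81,017.6 + 806×35.1 = 109,308.2; volume = 3,119 m³; S = 35.046 ‰
After stage 3: salt = 109,308.2 + 2,970×21.6 = 173,460.2; volume = 6,089 m³
S = 173,460.2 / 6,089 = 28.4875 ‰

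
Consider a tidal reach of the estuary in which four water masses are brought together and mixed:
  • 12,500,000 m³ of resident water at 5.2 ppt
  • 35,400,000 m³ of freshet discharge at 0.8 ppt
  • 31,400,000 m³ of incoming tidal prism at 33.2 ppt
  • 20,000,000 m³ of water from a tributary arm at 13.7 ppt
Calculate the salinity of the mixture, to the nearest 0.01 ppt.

14.20 ppt

Weighted by volume,
salt = 12,500,000×5.2 + 35,400,000×0.8 + 31,400,000×33.2 + 20,000,000×13.7 = 65,000,000 + 28,320,000 + 1,042,480,000 + 274,000,000 = 1,409,800,000
volume = 12,500,000 + 35,400,000 + 31,400,000 + 20,000,000 = 99,300,000 m³
S = 1,409,800,000 / 99,300,000 = 14.1974 ppt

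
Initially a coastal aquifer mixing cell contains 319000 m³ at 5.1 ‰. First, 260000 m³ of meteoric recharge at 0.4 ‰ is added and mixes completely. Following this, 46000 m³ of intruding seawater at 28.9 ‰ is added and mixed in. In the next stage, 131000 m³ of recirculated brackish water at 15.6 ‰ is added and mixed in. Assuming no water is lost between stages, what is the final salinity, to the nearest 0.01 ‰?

Conserving salt mass:
Initial salt = 319,000×5.1 = 1,626,900
After stage 1: salt = 1,626,900 + 260,000×0.4 = 1,730,900; volume = 579,000 m³; S = 2.989 ‰
After stage 2: salt = 1,730,900 + 46,000×28.9 = 3,060,300; volume = 625,000 m³; S = 4.896 ‰
After stage 3: salt = 3,060,300 + 131,000×15.6 = 5,103,900; volume = 756,000 m³
S = 5,103,900 / 756,000 = 6.7512 ‰

6.75 ‰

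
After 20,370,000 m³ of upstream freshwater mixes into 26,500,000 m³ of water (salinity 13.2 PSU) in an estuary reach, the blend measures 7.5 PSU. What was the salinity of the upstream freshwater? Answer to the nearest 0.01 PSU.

0.08 PSU

Salt balance: 26,500,000×13.2 + 20,370,000×S = 46,870,000×7.5
349,800,000 + 20,370,000·S = 351,525,000
S = (351,525,000 − 349,800,000) / 20,370,000 = 0.0847 PSU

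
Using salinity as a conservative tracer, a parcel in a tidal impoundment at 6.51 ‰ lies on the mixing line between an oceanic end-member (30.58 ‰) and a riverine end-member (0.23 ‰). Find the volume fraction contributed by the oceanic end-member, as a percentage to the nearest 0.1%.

20.7%

Let g be the oceanic fraction. Salt balance per unit volume:
g×30.58 + (1−g)×0.23 = 6.51
g = (6.51 − 0.23) / (30.58 − 0.23) = 6.28/30.35 = 0.2069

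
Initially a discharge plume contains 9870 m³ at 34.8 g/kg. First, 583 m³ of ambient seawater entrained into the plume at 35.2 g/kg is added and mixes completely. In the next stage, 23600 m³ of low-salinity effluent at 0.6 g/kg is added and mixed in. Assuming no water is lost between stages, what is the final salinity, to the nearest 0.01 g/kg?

Salt balance:
Initial salt = 9,870×34.8 = 343,476
After stage 1: salt = 343,476 + 583×35.2 = 363,997.6; volume = 10,453 m³; S = 34.822 g/kg
After stage 2: salt = 363,997.6 + 23,600×0.6 = 378,157.6; volume = 34,053 m³
S = 378,157.6 / 34,053 = 11.105 g/kg

11.10 g/kg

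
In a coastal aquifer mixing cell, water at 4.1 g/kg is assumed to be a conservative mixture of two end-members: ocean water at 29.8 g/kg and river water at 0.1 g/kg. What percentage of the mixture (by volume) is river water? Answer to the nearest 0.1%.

86.5%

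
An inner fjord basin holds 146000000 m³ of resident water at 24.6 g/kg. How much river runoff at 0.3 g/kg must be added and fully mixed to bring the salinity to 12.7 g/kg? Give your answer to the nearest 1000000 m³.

140000000 m³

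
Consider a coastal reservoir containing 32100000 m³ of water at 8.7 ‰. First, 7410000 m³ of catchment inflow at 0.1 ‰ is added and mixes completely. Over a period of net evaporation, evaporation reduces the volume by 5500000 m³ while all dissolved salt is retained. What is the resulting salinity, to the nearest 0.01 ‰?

After mixing: salt = 32,100,000×8.7 + 7,410,000×0.1 = 280,011,000; volume = 39,510,000 m³
After evaporation: salt unchanged = 280,011,000; volume = 39,510,000 − 5,500,000 = 34,010,000 m³
S = 280,011,000 / 34,010,000 = 8.2332 ‰

8.23 ‰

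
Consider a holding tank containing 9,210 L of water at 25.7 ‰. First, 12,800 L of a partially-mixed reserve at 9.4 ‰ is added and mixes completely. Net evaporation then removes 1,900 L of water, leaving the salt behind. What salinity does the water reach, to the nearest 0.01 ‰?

After mixing: salt = 9,210×25.7 + 12,800×9.4 = 357,017; volume = 22,010 L
After evaporation: salt unchanged = 357,017; volume = 22,010 − 1,900 = 20,110 L
S = 357,017 / 20,110 = 17.7532 ‰

17.75 ‰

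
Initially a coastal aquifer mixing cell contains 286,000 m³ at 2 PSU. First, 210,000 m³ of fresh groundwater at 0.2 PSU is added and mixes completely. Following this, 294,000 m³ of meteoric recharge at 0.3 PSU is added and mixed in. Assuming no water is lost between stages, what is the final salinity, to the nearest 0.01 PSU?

Total salt / total volume:
Initial salt = 286,000×2 = 572,000
After stage 1: salt = 572,000 + 210,000×0.2 = 614,000; volume = 496,000 m³; S = 1.238 PSU
After stage 2: salt = 614,000 + 294,000×0.3 = 702,200; volume = 790,000 m³
S = 702,200 / 790,000 = 0.8889 PSU

0.89 PSU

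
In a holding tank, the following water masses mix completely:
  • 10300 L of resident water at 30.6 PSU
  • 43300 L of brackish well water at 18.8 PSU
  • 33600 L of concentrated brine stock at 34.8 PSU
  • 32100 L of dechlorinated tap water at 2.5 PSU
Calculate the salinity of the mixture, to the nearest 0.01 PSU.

Salt balance:
salt = 10,300×30.6 + 43,300×18.8 + 33,600×34.8 + 32,100×2.5 = 315,180 + 814,040 + 1,169,280 + 80,250 = 2,378,750
volume = 10,300 + 43,300 + 33,600 + 32,100 = 119,300 L
S = 2,378,750 / 119,300 = 19.9392 PSU

19.94 PSU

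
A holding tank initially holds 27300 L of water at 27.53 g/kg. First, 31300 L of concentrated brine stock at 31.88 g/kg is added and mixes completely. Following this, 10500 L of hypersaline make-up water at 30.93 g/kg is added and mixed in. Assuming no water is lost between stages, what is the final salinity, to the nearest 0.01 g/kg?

30.02 g/kg

By conservation of dissolved salt,
Initial salt = 27,300×27.53 = 751,569
After stage 1: salt = 751,569 + 31,300×31.88 = 1,749,413; volume = 58,600 L; S = 29.853 g/kg
After stage 2: salt = 1,749,413 + 10,500×30.93 = 2,074,178; volume = 69,100 L
S = 2,074,178 / 69,100 = 30.017 g/kg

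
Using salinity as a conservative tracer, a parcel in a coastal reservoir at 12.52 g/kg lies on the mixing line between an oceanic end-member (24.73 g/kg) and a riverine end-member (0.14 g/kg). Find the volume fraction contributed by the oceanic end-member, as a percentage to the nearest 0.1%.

Let g be the oceanic fraction. Salt balance per unit volume:
g×24.73 + (1−g)×0.14 = 12.52
g = (12.52 − 0.14) / (24.73 − 0.14) = 12.38/24.59 = 0.5035

50.3%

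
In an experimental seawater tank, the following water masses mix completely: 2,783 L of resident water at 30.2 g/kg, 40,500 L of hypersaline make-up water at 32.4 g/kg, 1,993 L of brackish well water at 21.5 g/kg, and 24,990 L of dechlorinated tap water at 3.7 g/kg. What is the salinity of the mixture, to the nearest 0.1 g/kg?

21.8 g/kg

Mass of salt is conserved:
salt = 2,783×30.2 + 40,500×32.4 + 1,993×21.5 + 24,990×3.7 = 84,046.6 + 1,312,200 + 42,849.5 + 92,463 = 1,531,559.1
volume = 2,783 + 40,500 + 1,993 + 24,990 = 70,266 L
S = 1,531,559.1 / 70,266 = 21.797 g/kg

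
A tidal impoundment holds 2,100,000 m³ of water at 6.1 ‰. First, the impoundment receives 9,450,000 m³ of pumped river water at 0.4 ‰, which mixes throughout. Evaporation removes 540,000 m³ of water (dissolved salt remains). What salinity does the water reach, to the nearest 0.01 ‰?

1.51 ‰

After mixing: salt = 2,100,000×6.1 + 9,450,000×0.4 = 16,590,000; volume = 11,550,000 m³
After evaporation: salt unchanged = 16,590,000; volume = 11,550,000 − 540,000 = 11,010,000 m³
S = 16,590,000 / 11,010,000 = 1.5068 ‰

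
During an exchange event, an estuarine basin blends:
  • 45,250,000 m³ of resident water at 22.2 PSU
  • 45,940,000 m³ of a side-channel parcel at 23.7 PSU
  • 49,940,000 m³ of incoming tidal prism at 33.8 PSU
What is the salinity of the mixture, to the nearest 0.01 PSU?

26.79 PSU

By conservation of dissolved salt,
salt = 45,250,000×22.2 + 45,940,000×23.7 + 49,940,000×33.8 = 1,004,550,000 + 1,088,778,000 + 1,687,972,000 = 3,781,300,000
volume = 45,250,000 + 45,940,000 + 49,940,000 = 141,130,000 m³
S = 3,781,300,000 / 141,130,000 = 26.793 PSU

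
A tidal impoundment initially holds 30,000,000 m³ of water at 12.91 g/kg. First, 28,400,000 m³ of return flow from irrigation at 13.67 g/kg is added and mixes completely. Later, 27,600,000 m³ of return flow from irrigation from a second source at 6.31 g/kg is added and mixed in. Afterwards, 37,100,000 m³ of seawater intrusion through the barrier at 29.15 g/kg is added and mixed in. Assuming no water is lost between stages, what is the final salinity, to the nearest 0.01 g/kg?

16.50 g/kg

Total salt / total volume:
Initial salt = 30,000,000×12.91 = 387,300,000
After stage 1: salt = 387,300,000 + 28,400,000×13.67 = 775,528,000; volume = 58,400,000 m³; S = 13.28 g/kg
After stage 2: salt = 775,528,000 + 27,600,000×6.31 = 949,684,000; volume = 86,000,000 m³; S = 11.043 g/kg
After stage 3: salt = 949,684,000 + 37,100,000×29.15 = 2,031,149,000; volume = 123,100,000 m³
S = 2,031,149,000 / 123,100,000 = 16.5 g/kg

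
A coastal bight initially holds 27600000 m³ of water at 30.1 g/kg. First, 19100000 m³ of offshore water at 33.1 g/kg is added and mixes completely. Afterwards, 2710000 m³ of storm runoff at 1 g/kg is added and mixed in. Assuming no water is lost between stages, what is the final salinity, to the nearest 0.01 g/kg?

By conservation of dissolved salt,
Initial salt = 27,600,000×30.1 = 830,760,000
After stage 1: salt = 830,760,000 + 19,100,000×33.1 = 1,462,970,000; volume = 46,700,000 m³; S = 31.327 g/kg
After stage 2: salt = 1,462,970,000 + 2,710,000×1 = 1,465,680,000; volume = 49,410,000 m³
S = 1,465,680,000 / 49,410,000 = 29.6636 g/kg

29.66 g/kg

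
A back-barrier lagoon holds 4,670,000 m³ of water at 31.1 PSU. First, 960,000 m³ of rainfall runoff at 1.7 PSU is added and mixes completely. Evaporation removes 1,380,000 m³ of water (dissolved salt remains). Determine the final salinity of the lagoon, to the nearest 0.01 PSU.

After mixing: salt = 4,670,000×31.1 + 960,000×1.7 = 146,869,000; volume = 5,630,000 m³
After evaporation: salt unchanged = 146,869,000; volume = 5,630,000 − 1,380,000 = 4,250,000 m³
S = 146,869,000 / 4,250,000 = 34.5574 PSU

34.56 PSU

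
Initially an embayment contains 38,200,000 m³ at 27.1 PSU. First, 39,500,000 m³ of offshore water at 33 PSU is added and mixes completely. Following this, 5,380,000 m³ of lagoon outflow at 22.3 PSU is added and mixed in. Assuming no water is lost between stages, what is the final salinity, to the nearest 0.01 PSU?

Weighted by volume,
Initial salt = 38,200,000×27.1 = 1,035,220,000
After stage 1: salt = 1,035,220,000 + 39,500,000×33 = 2,338,720,000; volume = 77,700,000 m³; S = 30.099 PSU
After stage 2: salt = 2,338,720,000 + 5,380,000×22.3 = 2,458,694,000; volume = 83,080,000 m³
S = 2,458,694,000 / 83,080,000 = 29.5943 PSU

29.59 PSU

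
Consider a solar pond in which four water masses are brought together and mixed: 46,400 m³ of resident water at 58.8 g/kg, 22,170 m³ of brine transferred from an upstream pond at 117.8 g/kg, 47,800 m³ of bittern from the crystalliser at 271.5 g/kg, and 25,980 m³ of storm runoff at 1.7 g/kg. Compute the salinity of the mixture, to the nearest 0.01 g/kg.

128.99 g/kg

Conserving salt mass:
salt = 46,400×58.8 + 22,170×117.8 + 47,800×271.5 + 25,980×1.7 = 2,728,320 + 2,611,626 + 12,977,700 + 44,166 = 18,361,812
volume = 46,400 + 22,170 + 47,800 + 25,980 = 142,350 m³
S = 18,361,812 / 142,350 = 128.9906 g/kg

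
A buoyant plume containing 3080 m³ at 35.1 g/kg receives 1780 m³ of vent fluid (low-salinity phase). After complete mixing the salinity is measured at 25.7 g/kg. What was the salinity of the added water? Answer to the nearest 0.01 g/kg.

9.43 g/kg

Salt balance: 3,080×35.1 + 1,780×S = 4,860×25.7
108,108 + 1,780·S = 124,902
S = (124,902 − 108,108) / 1,780 = 9.4348 g/kg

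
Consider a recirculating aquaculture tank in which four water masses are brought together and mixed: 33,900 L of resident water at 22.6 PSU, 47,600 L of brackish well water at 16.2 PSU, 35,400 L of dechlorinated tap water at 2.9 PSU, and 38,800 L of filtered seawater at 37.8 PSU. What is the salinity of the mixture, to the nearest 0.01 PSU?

Conserving salt mass:
salt = 33,900×22.6 + 47,600×16.2 + 35,400×2.9 + 38,800×37.8 = 766,140 + 771,120 + 102,660 + 1,466,640 = 3,106,560
volume = 33,900 + 47,600 + 35,400 + 38,800 = 155,700 L
S = 3,106,560 / 155,700 = 19.9522 PSU

19.95 PSU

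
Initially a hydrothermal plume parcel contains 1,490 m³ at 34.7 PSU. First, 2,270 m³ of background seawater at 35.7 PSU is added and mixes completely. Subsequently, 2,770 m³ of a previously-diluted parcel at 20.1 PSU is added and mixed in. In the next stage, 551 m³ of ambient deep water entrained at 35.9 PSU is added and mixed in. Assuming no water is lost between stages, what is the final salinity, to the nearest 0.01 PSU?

Total salt / total volume:
Initial salt = 1,490×34.7 = 51,703
After stage 1: salt = 51,703 + 2,270×35.7 = 132,742; volume = 3,760 m³; S = 35.304 PSU
After stage 2: salt = 132,742 + 2,770×20.1 = 188,419; volume = 6,530 m³; S = 28.854 PSU
After stage 3: salt = 188,419 + 551×35.9 = 208,199.9; volume = 7,081 m³
S = 208,199.9 / 7,081 = 29.4026 PSU

29.40 PSU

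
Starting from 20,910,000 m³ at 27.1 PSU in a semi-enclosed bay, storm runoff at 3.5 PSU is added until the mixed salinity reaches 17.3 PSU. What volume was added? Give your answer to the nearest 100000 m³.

14800000 m³

Salt balance: 20,910,000×27.1 + V×3.5 = (20,910,000+V)×17.3
566,661,000 + 3.5V = 361,743,000 + 17.3V
204,918,000 = 13.8V
V = 14,849,130.43 m³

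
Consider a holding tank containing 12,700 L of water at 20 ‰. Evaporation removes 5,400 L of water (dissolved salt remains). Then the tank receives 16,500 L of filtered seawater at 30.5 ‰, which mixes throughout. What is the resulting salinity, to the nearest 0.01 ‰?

31.82 ‰

After evaporation: salt = 12,700×20 = 254,000; volume = 12,700 − 5,400 = 7,300 L
After mixing: salt = 254,000 + 16,500×30.5 = 757,250; volume = 7,300 + 16,500 = 23,800 L
S = 757,250 / 23,800 = 31.8172 ‰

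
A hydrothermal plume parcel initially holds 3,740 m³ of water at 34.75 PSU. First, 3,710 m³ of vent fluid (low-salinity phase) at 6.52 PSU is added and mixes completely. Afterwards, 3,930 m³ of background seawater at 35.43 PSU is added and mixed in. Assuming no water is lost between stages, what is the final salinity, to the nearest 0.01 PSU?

By conservation of dissolved salt,
Initial salt = 3,740×34.75 = 129,965
After stage 1: salt = 129,965 + 3,710×6.52 = 154,154.2; volume = 7,450 m³; S = 20.692 PSU
After stage 2: salt = 154,154.2 + 3,930×35.43 = 293,394.1; volume = 11,380 m³
S = 293,394.1 / 11,380 = 25.7816 PSU

25.78 PSU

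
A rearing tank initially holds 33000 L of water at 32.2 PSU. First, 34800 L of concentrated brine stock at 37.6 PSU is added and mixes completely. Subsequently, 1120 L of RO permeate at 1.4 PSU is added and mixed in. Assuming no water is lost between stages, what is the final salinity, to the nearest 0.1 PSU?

34.4 PSU

Weighted by volume,
Initial salt = 33,000×32.2 = 1,062,600
After stage 1: salt = 1,062,600 + 34,800×37.6 = 2,371,080; volume = 67,800 L; S = 34.972 PSU
After stage 2: salt = 2,371,080 + 1,120×1.4 = 2,372,648; volume = 68,920 L
S = 2,372,648 / 68,920 = 34.4261 PSU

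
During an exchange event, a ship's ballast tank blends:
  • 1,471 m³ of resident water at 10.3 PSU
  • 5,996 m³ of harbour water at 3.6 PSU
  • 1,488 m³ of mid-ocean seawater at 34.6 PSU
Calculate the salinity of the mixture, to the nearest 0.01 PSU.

Total salt / total volume:
salt = 1,471×10.3 + 5,996×3.6 + 1,488×34.6 = 15,151.3 + 21,585.6 + 51,484.8 = 88,221.7
volume = 1,471 + 5,996 + 1,488 = 8,955 m³
S = 88,221.7 / 8,955 = 9.8517 PSU

9.85 PSU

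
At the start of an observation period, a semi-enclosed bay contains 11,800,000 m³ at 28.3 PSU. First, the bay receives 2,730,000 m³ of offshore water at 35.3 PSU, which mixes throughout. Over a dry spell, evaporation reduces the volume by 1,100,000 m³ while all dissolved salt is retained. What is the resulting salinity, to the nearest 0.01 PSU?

32.04 PSU

After mixing: salt = 11,800,000×28.3 + 2,730,000×35.3 = 430,309,000; volume = 14,530,000 m³
After evaporation: salt unchanged = 430,309,000; volume = 14,530,000 − 1,100,000 = 13,430,000 m³
S = 430,309,000 / 13,430,000 = 32.0409 PSU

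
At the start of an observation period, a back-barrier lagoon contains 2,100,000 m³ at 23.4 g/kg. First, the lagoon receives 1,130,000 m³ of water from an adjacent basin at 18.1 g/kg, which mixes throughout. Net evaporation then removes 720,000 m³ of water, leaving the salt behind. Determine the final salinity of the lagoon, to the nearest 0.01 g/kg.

27.73 g/kg

After mixing: salt = 2,100,000×23.4 + 1,130,000×18.1 = 69,593,000; volume = 3,230,000 m³
After evaporation: salt unchanged = 69,593,000; volume = 3,230,000 − 720,000 = 2,510,000 m³
S = 69,593,000 / 2,510,000 = 27.7263 g/kg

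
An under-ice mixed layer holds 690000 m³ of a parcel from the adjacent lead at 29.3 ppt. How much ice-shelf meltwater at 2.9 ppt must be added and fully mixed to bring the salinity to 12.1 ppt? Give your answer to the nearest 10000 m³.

1290000 m³

Salt balance: 690,000×29.3 + V×2.9 = (690,000+V)×12.1
20,217,000 + 2.9V = 8,349,000 + 12.1V
11,868,000 = 9.2V
V = 1,290,000 m³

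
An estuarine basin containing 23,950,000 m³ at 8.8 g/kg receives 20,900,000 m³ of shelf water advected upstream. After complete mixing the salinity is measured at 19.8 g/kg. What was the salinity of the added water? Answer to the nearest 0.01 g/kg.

Salt balance: 23,950,000×8.8 + 20,900,000×S = 44,850,000×19.8
210,760,000 + 20,900,000·S = 888,030,000
S = (888,030,000 − 210,760,000) / 20,900,000 = 32.4053 g/kg

32.41 g/kg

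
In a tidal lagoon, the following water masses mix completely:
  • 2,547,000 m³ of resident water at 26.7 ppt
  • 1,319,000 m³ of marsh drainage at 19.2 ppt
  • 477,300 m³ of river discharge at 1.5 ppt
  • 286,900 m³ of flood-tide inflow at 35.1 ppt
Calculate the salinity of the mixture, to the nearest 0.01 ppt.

By conservation of dissolved salt,
salt = 2,547,000×26.7 + 1,319,000×19.2 + 477,300×1.5 + 286,900×35.1 = 68,004,900 + 25,324,800 + 715,950 + 10,070,190 = 104,115,840
volume = 2,547,000 + 1,319,000 + 477,300 + 286,900 = 4,630,200 m³
S = 104,115,840 / 4,630,200 = 22.4863 ppt

22.49 ppt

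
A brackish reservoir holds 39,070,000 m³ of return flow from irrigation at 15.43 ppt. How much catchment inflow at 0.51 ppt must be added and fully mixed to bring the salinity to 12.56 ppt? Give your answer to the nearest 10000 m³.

9310000 m³

Salt balance: 39,070,000×15.43 + V×0.51 = (39,070,000+V)×12.56
602,850,100 + 0.51V = 490,719,200 + 12.56V
112,130,900 = 12.05V
V = 9,305,468.88 m³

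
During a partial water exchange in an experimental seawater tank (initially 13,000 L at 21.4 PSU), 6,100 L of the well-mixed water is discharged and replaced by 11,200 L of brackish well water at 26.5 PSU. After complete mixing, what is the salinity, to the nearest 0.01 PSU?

Remaining after removal: 6,900 L at 21.4 PSU (salt = 147,660)
After addition: salt = 147,660 + 11,200×26.5 = 444,460; volume = 18,100 L
S = 444,460 / 18,100 = 24.5558 PSU

24.56 PSU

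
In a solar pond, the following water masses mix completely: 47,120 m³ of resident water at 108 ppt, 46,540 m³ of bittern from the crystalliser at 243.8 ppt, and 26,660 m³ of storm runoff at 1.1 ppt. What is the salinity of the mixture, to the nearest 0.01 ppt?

By conservation of dissolved salt,
salt = 47,120×108 + 46,540×243.8 + 26,660×1.1 = 5,088,960 + 11,346,452 + 29,326 = 16,464,738
volume = 47,120 + 46,540 + 26,660 = 120,320 m³
S = 16,464,738 / 120,320 = 136.8412 ppt

136.84 ppt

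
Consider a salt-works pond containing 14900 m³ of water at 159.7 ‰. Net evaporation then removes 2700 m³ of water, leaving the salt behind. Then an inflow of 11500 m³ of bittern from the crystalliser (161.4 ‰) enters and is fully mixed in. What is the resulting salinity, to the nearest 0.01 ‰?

178.72 ‰

After evaporation: salt = 14,900×159.7 = 2,379,530; volume = 14,900 − 2,700 = 12,200 m³
After mixing: salt = 2,379,530 + 11,500×161.4 = 4,235,630; volume = 12,200 + 11,500 = 23,700 m³
S = 4,235,630 / 23,700 = 178.7186 ‰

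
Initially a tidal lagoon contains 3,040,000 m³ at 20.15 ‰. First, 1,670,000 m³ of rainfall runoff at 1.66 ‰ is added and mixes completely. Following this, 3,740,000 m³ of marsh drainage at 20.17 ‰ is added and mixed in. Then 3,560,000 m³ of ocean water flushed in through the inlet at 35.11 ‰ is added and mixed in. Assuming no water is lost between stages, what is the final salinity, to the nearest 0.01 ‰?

Salt balance:
Initial salt = 3,040,000×20.15 = 61,256,000
After stage 1: salt = 61,256,000 + 1,670,000×1.66 = 64,028,200; volume = 4,710,000 m³; S = 13.594 ‰
After stage 2: salt = 64,028,200 + 3,740,000×20.17 = 139,464,000; volume = 8,450,000 m³; S = 16.505 ‰
After stage 3: salt = 139,464,000 + 3,560,000×35.11 = 264,455,600; volume = 12,010,000 m³
S = 264,455,600 / 12,010,000 = 22.0196 ‰

22.02 ‰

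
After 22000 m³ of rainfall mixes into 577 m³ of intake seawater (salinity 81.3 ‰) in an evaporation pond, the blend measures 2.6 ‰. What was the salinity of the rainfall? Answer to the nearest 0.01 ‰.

0.54 ‰

Salt balance: 577×81.3 + 22,000×S = 22,577×2.6
46,910.1 + 22,000·S = 58,700.2
S = (58,700.2 − 46,910.1) / 22,000 = 0.5359 ‰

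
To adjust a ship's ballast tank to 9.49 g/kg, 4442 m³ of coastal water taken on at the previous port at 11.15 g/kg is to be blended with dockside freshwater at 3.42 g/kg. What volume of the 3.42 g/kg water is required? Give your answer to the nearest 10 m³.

1210 m³

Salt balance: 4,442×11.15 + V×3.42 = (4,442+V)×9.49
49,528.3 + 3.42V = 42,154.58 + 9.49V
7,373.72 = 6.07V
V = 1,214.78 m³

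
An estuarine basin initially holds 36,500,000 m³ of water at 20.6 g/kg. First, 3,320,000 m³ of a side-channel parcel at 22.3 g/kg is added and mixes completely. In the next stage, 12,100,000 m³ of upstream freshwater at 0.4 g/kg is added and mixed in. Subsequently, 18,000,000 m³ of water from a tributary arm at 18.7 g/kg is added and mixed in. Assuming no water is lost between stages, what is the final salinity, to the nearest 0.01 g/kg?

Total salt / total volume:
Initial salt = 36,500,000×20.6 = 751,900,000
After stage 1: salt = 751,900,000 + 3,320,000×22.3 = 825,936,000; volume = 39,820,000 m³; S = 20.742 g/kg
After stage 2: salt = 825,936,000 + 12,100,000×0.4 = 830,776,000; volume = 51,920,000 m³; S = 16.001 g/kg
After stage 3: salt = 830,776,000 + 18,000,000×18.7 = 1,167,376,000; volume = 69,920,000 m³
S = 1,167,376,000 / 69,920,000 = 16.6959 g/kg

16.70 g/kg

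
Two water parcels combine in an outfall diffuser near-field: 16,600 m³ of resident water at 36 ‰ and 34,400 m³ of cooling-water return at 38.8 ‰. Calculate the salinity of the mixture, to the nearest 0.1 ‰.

Mass of salt is conserved:
salt = 16,600×36 + 34,400×38.8 = 597,600 + 1,334,720 = 1,932,320
volume = 16,600 + 34,400 = 51,000 m³
S = 1,932,320 / 51,000 = 37.889 ‰

37.9 ‰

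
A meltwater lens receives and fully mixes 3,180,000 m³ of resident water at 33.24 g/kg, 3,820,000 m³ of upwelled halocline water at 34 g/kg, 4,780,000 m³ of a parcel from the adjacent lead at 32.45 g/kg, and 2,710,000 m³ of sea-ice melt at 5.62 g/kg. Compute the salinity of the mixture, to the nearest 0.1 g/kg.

28.0 g/kg

Salt balance:
salt = 3,180,000×33.24 + 3,820,000×34 + 4,780,000×32.45 + 2,710,000×5.62 = 105,703,200 + 129,880,000 + 155,111,000 + 15,230,200 = 405,924,400
volume = 3,180,000 + 3,820,000 + 4,780,000 + 2,710,000 = 14,490,000 m³
S = 405,924,400 / 14,490,000 = 28.014 g/kg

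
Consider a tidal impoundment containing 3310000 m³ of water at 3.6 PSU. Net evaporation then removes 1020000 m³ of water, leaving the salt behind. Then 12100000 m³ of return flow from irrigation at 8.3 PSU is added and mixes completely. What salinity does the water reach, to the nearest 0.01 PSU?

7.81 PSU

After evaporation: salt = 3,310,000×3.6 = 11,916,000; volume = 3,310,000 − 1,020,000 = 2,290,000 m³
After mixing: salt = 11,916,000 + 12,100,000×8.3 = 112,346,000; volume = 2,290,000 + 12,100,000 = 14,390,000 m³
S = 112,346,000 / 14,390,000 = 7.8072 PSU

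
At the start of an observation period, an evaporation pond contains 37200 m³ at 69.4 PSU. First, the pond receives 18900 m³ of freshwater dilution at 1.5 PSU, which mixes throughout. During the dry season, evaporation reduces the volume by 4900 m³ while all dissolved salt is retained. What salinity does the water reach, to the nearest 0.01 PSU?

After mixing: salt = 37,200×69.4 + 18,900×1.5 = 2,610,030; volume = 56,100 m³
After evaporation: salt unchanged = 2,610,030; volume = 56,100 − 4,900 = 51,200 m³
S = 2,610,030 / 51,200 = 50.9771 PSU

50.98 PSU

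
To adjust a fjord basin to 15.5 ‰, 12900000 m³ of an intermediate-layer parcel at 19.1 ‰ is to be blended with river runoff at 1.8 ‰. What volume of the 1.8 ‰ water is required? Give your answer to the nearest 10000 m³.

Salt balance: 12,900,000×19.1 + V×1.8 = (12,900,000+V)×15.5
246,390,000 + 1.8V = 199,950,000 + 15.5V
46,440,000 = 13.7V
V = 3,389,781.02 m³

3390000 m³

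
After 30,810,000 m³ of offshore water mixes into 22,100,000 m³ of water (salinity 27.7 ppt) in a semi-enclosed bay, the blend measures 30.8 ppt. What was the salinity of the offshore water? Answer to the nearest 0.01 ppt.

33.02 ppt

Salt balance: 22,100,000×27.7 + 30,810,000×S = 52,910,000×30.8
612,170,000 + 30,810,000·S = 1,629,628,000
S = (1,629,628,000 − 612,170,000) / 30,810,000 = 33.0236 ppt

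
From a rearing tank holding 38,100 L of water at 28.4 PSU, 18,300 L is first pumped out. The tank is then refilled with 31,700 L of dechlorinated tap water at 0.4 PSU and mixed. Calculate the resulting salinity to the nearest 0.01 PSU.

Remaining after removal: 19,800 L at 28.4 PSU (salt = 562,320)
After addition: salt = 562,320 + 31,700×0.4 = 575,000; volume = 51,500 L
S = 575,000 / 51,500 = 11.165 PSU

11.17 PSU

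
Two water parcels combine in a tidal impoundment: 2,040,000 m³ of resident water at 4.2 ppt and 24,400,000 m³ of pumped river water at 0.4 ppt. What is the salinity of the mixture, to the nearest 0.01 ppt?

0.69 ppt

Salt balance:
salt = 2,040,000×4.2 + 24,400,000×0.4 = 8,568,000 + 9,760,000 = 18,328,000
volume = 2,040,000 + 24,400,000 = 26,440,000 m³
S = 18,328,000 / 26,440,000 = 0.6932 ppt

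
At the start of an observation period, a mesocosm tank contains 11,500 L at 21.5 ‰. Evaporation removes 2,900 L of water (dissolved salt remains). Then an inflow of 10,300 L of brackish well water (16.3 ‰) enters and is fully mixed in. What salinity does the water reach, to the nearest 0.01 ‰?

21.97 ‰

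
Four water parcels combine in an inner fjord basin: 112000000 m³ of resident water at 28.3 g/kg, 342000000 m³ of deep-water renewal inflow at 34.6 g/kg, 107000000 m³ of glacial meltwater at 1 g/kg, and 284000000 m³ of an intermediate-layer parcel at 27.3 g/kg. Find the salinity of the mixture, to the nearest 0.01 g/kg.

27.06 g/kg

Conserving salt mass:
salt = 112,000,000×28.3 + 342,000,000×34.6 + 107,000,000×1 + 284,000,000×27.3 = 3,169,600,000 + 11,833,200,000 + 107,000,000 + 7,753,200,000 = 22,863,000,000
volume = 112,000,000 + 342,000,000 + 107,000,000 + 284,000,000 = 845,000,000 m³
S = 22,863,000,000 / 845,000,000 = 27.0568 g/kg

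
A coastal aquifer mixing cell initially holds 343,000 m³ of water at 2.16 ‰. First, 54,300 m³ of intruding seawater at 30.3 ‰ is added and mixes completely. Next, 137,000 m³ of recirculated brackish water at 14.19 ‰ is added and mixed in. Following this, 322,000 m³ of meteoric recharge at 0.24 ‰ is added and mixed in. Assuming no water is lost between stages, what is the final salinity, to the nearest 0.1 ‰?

5.1 ‰

Mass of salt is conserved:
Initial salt = 343,000×2.16 = 740,880
After stage 1: salt = 740,880 + 54,300×30.3 = 2,386,170; volume = 397,300 m³; S = 6.006 ‰
After stage 2: salt = 2,386,170 + 137,000×14.19 = 4,330,200; volume = 534,300 m³; S = 8.104 ‰
After stage 3: salt = 4,330,200 + 322,000×0.24 = 4,407,480; volume = 856,300 m³
S = 4,407,480 / 856,300 = 5.1471 ‰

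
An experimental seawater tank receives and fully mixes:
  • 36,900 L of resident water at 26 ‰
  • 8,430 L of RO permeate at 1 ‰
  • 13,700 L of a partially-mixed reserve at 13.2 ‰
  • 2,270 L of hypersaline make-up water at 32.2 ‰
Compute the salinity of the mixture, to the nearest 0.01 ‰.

19.93 ‰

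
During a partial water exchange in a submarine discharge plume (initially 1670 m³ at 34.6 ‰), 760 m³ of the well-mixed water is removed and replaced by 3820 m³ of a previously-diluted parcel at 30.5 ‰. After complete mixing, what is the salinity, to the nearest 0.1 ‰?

31.3 ‰

Remaining after removal: 910 m³ at 34.6 ‰ (salt = 31,486)
After addition: salt = 31,486 + 3,820×30.5 = 147,996; volume = 4,730 m³
S = 147,996 / 4,730 = 31.2888 ‰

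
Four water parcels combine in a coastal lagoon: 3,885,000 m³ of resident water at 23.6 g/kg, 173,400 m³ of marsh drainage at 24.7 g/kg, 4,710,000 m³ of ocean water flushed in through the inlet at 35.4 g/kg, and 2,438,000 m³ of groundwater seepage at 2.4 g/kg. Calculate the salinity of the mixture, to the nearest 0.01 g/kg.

23.96 g/kg

Salt balance:
salt = 3,885,000×23.6 + 173,400×24.7 + 4,710,000×35.4 + 2,438,000×2.4 = 91,686,000 + 4,282,980 + 166,734,000 + 5,851,200 = 268,554,180
volume = 3,885,000 + 173,400 + 4,710,000 + 2,438,000 = 11,206,400 m³
S = 268,554,180 / 11,206,400 = 23.9644 g/kg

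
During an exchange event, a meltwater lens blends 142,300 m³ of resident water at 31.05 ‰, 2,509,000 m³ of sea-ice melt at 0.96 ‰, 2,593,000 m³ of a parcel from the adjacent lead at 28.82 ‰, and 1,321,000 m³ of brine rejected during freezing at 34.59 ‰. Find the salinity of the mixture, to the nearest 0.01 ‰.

By conservation of dissolved salt,
salt = 142,300×31.05 + 2,509,000×0.96 + 2,593,000×28.82 + 1,321,000×34.59 = 4,418,415 + 2,408,640 + 74,730,260 + 45,693,390 = 127,250,705
volume = 142,300 + 2,509,000 + 2,593,000 + 1,321,000 = 6,565,300 m³
S = 127,250,705 / 6,565,300 = 19.3823 ‰

19.38 ‰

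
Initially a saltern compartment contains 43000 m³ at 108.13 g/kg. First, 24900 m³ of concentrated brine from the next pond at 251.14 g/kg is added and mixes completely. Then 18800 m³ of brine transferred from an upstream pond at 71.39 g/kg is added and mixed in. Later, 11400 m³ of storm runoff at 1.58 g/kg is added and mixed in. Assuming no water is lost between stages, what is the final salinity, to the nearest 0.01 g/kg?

Mass of salt is conserved:
Initial salt = 43,000×108.13 = 4,649,590
After stage 1: salt = 4,649,590 + 24,900×251.14 = 10,902,976; volume = 67,900 m³; S = 160.574 g/kg
After stage 2: salt = 10,902,976 + 18,800×71.39 = 12,245,108; volume = 86,700 m³; S = 141.235 g/kg
After stage 3: salt = 12,245,108 + 11,400×1.58 = 12,263,120; volume = 98,100 m³
S = 12,263,120 / 98,100 = 125.0063 g/kg

125.01 g/kg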